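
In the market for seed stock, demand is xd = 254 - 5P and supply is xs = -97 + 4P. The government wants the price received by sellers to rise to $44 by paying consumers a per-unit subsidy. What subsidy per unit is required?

Required subsidy s = $9 per unit

At a seller price of 44, quantity supplied is -97 + 4·44 = 79.
Buyers absorb 79 only when they pay Pb with 254 − 5·Pb = 79, i.e. Pb = 35.
s = Ps − Pb = 44 − 35 = 9.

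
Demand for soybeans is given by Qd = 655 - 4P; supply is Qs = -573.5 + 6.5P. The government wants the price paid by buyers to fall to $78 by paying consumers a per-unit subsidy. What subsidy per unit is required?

Required subsidy s = $63 per unit

At a buyer price of 78, quantity demanded is 655 − 4·78 = 343.
Sellers supply 343 only when they receive Ps with -573.5 + 6.5·Ps = 343, i.e. Ps = 141.
s = Ps − Pb = 141 − 78 = 63.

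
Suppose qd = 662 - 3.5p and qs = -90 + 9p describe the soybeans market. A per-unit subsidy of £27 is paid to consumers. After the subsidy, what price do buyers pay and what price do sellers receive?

Pre-subsidy: 662 - 3.5p = -90 + 9p gives p* = 60.16, q* = 451.44.
With the rebate, buyers effectively pay pb = ps − 27, where ps is the price sellers receive.
Demand in terms of ps becomes qd = 662 − 3.5(ps − 27) = 756.5 - 3.5ps. Setting this equal to supply: 756.5 - 3.5ps = -90 + 9ps, so ps = 67.72.
Buyers pay pb = 67.72 − 27 = 40.72; q' = -90 + 9·67.72 = 519.48.

Buyers pay £40.72; sellers receive £67.72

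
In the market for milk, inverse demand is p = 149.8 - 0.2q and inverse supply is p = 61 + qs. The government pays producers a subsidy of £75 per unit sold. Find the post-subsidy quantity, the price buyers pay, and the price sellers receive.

q' = 136.5; buyers pay £122.5; sellers receive £197.5

Pre-subsidy: 149.8 - 0.2q = 61 + q gives q* = 74 and p* = 135.
With the subsidy, sellers receive ps = pb + 75 for each unit, where pb is the price buyers pay.
On the curves, pb = 149.8 - 0.2q and ps = 61 + q; the wedge ps − pb = 75 gives 61 + q − (149.8 - 0.2q) = 75, so q' = 136.5.
Then pb = 149.8 − 0.2·136.5 = 122.5 and ps = 61 + 1·136.5 = 197.5.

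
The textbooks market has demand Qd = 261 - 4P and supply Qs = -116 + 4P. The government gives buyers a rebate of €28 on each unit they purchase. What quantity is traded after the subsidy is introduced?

Q' = 128.5

Pre-subsidy: 261 - 4P = -116 + 4P gives P* = 47.125, Q* = 72.5.
With the rebate, buyers effectively pay Pb = Ps − 28, where Ps is the price sellers receive.
Demand in terms of Ps becomes Qd = 261 − 4(Ps − 28) = 373 - 4Ps. Setting this equal to supply: 373 - 4Ps = -116 + 4Ps, so Ps = 61.125.
Buyers pay Pb = 61.125 − 28 = 33.125; Q' = -116 + 4·61.125 = 128.5.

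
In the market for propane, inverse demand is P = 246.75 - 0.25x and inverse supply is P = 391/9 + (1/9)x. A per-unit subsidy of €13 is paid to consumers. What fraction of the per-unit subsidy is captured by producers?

Pre-subsidy: 246.75 - 0.25x = 391/9 + (1/9)x gives x* = 563 and P* = 106.
With the rebate, buyers effectively pay Pb = Ps − 13, where Ps is the price sellers receive.
On the curves, Pb = 246.75 - 0.25x and Ps = 391/9 + (1/9)x; the wedge Ps − Pb = 13 gives 391/9 + (1/9)x − (246.75 - 0.25x) = 13, so x' = 599.
Then Pb = 246.75 − 0.25·599 = 97 and Ps = 391/9 + (1/9)·599 = 110.
Buyers' price falls by P* − Pb = 106 − 97 = 9; sellers' price rises by Ps − P* = 110 − 106 = 4.
So producers capture 4/13 = 4/13 of each unit of subsidy.

Producer share = 4/13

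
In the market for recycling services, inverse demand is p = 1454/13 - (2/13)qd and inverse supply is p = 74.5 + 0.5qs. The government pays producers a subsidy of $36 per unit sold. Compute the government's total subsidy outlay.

Pre-subsidy: 1454/13 - (2/13)q = 74.5 + 0.5q gives q* = 971/17 and p* = 1752/17.
With the subsidy, sellers receive ps = pb + 36 for each unit, where pb is the price buyers pay.
On the curves, pb = 1454/13 - (2/13)q and ps = 74.5 + 0.5q; the wedge ps − pb = 36 gives 74.5 + 0.5q − (1454/13 - (2/13)q) = 36, so q' = 1907/17.
Then pb = 1454/13 − (2/13)·(1907/17) = 1608/17 and ps = 74.5 + 0.5·(1907/17) = 2220/17.
Government outlay = subsidy × quantity = 36 × 1907/17 = 68652/17.

Government cost = 68652/17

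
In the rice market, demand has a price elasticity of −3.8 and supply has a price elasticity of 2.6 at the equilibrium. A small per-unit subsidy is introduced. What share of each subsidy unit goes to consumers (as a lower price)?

For a small subsidy around the equilibrium, the benefit split depends on the relative slopes, which at a point are proportional to the elasticities.
Buyer share = εs/(εs + |εd|) = 2.6/(2.6 + 3.8) = 0.40625; seller share = |εd|/(εs + |εd|) = 0.59375.

Consumer share = 0.40625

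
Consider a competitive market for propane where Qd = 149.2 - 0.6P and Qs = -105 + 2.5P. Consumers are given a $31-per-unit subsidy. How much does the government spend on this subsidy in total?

Pre-subsidy: 149.2 - 0.6P = -105 + 2.5P gives P* = 82, Q* = 100.
With the rebate, buyers effectively pay Pb = Ps − 31, where Ps is the price sellers receive.
Demand in terms of Ps becomes Qd = 149.2 − 0.6(Ps − 31) = 167.8 - 0.6Ps. Setting this equal to supply: 167.8 - 0.6Ps = -105 + 2.5Ps, so Ps = 88.
Buyers pay Pb = 88 − 31 = 57; Q' = -105 + 2.5·88 = 115.
Government outlay = subsidy × quantity = 31 × 115 = 3565.

Government cost = $3565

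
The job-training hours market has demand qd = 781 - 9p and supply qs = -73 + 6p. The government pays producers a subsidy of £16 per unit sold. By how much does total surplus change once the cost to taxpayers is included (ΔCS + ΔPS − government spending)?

Pre-subsidy: 781 - 9p = -73 + 6p gives p* = 854/15, q* = 268.6.
With the subsidy, sellers receive ps = pb + 16 for each unit, where pb is the price buyers pay.
Supply in terms of pb becomes qs = -73 + 6(pb + 16) = 23 + 6pb. Setting this equal to demand: 781 - 9pb = 23 + 6pb, so pb = 758/15.
Sellers receive ps = 758/15 + 16 = 998/15; q' = 781 − 9·(758/15) = 326.2.
ΔCS = ½(268.6 + 326.2)(854/15 − 758/15) = 1903.36; ΔPS = ½(268.6 + 326.2)(998/15 − 854/15) = 2855.04.
Government spending = 16 × 326.2 = 5219.2.
Net change = 1903.36 + 2855.04 − 5219.2 = -460.8. The loss equals the DWL triangle ½·16·57.6.

Net change in total surplus = -£460.8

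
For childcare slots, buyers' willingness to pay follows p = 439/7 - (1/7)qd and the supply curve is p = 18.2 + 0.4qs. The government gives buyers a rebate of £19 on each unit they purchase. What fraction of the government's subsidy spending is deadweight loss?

DWL / government spending = 35/234

Pre-subsidy: 439/7 - (1/7)q = 18.2 + 0.4q gives q* = 82 and p* = 51.
With the rebate, buyers effectively pay pb = ps − 19, where ps is the price sellers receive.
On the curves, pb = 439/7 - (1/7)q and ps = 18.2 + 0.4q; the wedge ps − pb = 19 gives 18.2 + 0.4q − (439/7 - (1/7)q) = 19, so q' = 117.
Then pb = 439/7 − (1/7)·117 = 46 and ps = 18.2 + 0.4·117 = 65.
ΔCS = ½(82 + 117)(51 − 46) = 497.5; ΔPS = ½(82 + 117)(65 − 51) = 1393.
Government spending = 19 × 117 = 2223.
DWL = ½ × 19 × (117 − 82) = 332.5; fraction = 332.5 / 2223 = 35/234.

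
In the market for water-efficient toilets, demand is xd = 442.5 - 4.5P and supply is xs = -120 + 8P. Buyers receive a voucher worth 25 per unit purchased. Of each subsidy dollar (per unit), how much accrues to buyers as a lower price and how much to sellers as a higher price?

Buyers gain 16 per unit; sellers gain 9 per unit

Pre-subsidy: 442.5 - 4.5P = -120 + 8P gives P* = 45, x* = 240.
With the rebate, buyers effectively pay Pb = Ps − 25, where Ps is the price sellers receive.
Demand in terms of Ps becomes xd = 442.5 − 4.5(Ps − 25) = 555 - 4.5Ps. Setting this equal to supply: 555 - 4.5Ps = -120 + 8Ps, so Ps = 54.
Buyers pay Pb = 54 − 25 = 29; x' = -120 + 8·54 = 312.
Buyers' price falls by P* − Pb = 45 − 29 = 16; sellers' price rises by Ps − P* = 54 − 45 = 9.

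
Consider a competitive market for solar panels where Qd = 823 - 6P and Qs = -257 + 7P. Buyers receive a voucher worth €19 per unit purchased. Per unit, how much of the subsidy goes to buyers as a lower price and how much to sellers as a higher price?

Buyers gain 133/13 per unit; sellers gain 114/13 per unit

Pre-subsidy: 823 - 6P = -257 + 7P gives P* = 1080/13, Q* = 4219/13.
With the rebate, buyers effectively pay Pb = Ps − 19, where Ps is the price sellers receive.
Demand in terms of Ps becomes Qd = 823 − 6(Ps − 19) = 937 - 6Ps. Setting this equal to supply: 937 - 6Ps = -257 + 7Ps, so Ps = 1194/13.
Buyers pay Pb = 1194/13 − 19 = 947/13; Q' = -257 + 7·(1194/13) = 5017/13.
Buyers' price falls by P* − Pb = 1080/13 − 947/13 = 133/13; sellers' price rises by Ps − P* = 1194/13 − 1080/13 = 114/13.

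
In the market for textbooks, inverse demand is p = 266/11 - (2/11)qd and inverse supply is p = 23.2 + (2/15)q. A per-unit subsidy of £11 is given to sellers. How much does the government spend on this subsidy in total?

Pre-subsidy: 266/11 - (2/11)q = 23.2 + (2/15)q gives q* = 81/26 and p* = 307/13.
With the subsidy, sellers receive ps = pb + 11 for each unit, where pb is the price buyers pay.
On the curves, pb = 266/11 - (2/11)q and ps = 23.2 + (2/15)q; the wedge ps − pb = 11 gives 23.2 + (2/15)q − (266/11 - (2/11)q) = 11, so q' = 1977/52.
Then pb = 266/11 − (2/11)·(1977/52) = 449/26 and ps = 23.2 + (2/15)·(1977/52) = 735/26.
Government outlay = subsidy × quantity = 11 × 1977/52 = 21747/52.

Government cost = 21747/52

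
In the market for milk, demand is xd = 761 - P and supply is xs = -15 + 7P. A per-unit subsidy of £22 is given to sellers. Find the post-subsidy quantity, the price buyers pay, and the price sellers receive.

x' = 683.25; buyers pay £77.75; sellers receive £99.75

Pre-subsidy: 761 - P = -15 + 7P gives P* = 97, x* = 664.
With the subsidy, sellers receive Ps = Pb + 22 for each unit, where Pb is the price buyers pay.
Supply in terms of Pb becomes xs = -15 + 7(Pb + 22) = 139 + 7Pb. Setting this equal to demand: 761 - Pb = 139 + 7Pb, so Pb = 77.75.
Sellers receive Ps = 77.75 + 22 = 99.75; x' = 761 − 1·77.75 = 683.25.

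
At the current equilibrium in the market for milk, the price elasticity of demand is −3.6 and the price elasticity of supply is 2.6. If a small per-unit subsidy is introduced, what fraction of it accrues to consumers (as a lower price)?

For a small subsidy around the equilibrium, the benefit split depends on the relative slopes, which at a point are proportional to the elasticities.
Buyer share = εs/(εs + |εd|) = 2.6/(2.6 + 3.6) = 13/31; seller share = |εd|/(εs + |εd|) = 18/31.

Consumer share = 13/31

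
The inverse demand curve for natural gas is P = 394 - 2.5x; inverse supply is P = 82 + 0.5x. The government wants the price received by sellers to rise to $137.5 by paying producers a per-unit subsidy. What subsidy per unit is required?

Required subsidy s = $21 per unit

At a seller price of 137.5, quantity supplied is -164 + 2·137.5 = 111.
Buyers absorb 111 only when they pay Pb = 394 − 2.5·111 = 116.5.
s = Ps − Pb = 137.5 − 116.5 = 21.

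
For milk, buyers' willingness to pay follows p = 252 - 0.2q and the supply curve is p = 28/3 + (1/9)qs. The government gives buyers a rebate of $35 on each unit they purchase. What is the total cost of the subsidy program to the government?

Government cost = $31237.5

Pre-subsidy: 252 - 0.2q = 28/3 + (1/9)q gives q* = 780 and p* = 96.
With the rebate, buyers effectively pay pb = ps − 35, where ps is the price sellers receive.
On the curves, pb = 252 - 0.2q and ps = 28/3 + (1/9)q; the wedge ps − pb = 35 gives 28/3 + (1/9)q − (252 - 0.2q) = 35, so q' = 892.5.
Then pb = 252 − 0.2·892.5 = 73.5 and ps = 28/3 + (1/9)·892.5 = 108.5.
Government outlay = subsidy × quantity = 35 × 892.5 = 31237.5.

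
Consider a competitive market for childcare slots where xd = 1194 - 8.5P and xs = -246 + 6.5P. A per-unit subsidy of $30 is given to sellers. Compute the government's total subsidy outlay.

Pre-subsidy: 1194 - 8.5P = -246 + 6.5P gives P* = 96, x* = 378.
With the subsidy, sellers receive Ps = Pb + 30 for each unit, where Pb is the price buyers pay.
Supply in terms of Pb becomes xs = -246 + 6.5(Pb + 30) = -51 + 6.5Pb. Setting this equal to demand: 1194 - 8.5Pb = -51 + 6.5Pb, so Pb = 83.
Sellers receive Ps = 83 + 30 = 113; x' = 1194 − 8.5·83 = 488.5.
Government outlay = subsidy × quantity = 30 × 488.5 = 14655.

Government cost = $14655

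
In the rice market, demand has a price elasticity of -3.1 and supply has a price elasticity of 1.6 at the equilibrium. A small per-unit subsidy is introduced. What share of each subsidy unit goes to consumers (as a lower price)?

For a small subsidy around the equilibrium, the benefit split depends on the relative slopes, which at a point are proportional to the elasticities.
Buyer share = εs/(εs + |εd|) = 1.6/(1.6 + 3.1) = 16/47; seller share = |εd|/(εs + |εd|) = 31/47.

Consumer share = 16/47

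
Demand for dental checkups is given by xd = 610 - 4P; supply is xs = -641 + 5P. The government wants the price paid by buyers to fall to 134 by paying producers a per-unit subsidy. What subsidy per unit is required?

Required subsidy s = 9 per unit

At a buyer price of 134, quantity demanded is 610 − 4·134 = 74.
Sellers supply 74 only when they receive Ps with -641 + 5·Ps = 74, i.e. Ps = 143.
s = Ps − Pb = 143 − 134 = 9.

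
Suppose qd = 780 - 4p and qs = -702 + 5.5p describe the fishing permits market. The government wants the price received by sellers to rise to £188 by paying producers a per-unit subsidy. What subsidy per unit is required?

At a seller price of 188, quantity supplied is -702 + 5.5·188 = 332.
Buyers absorb 332 only when they pay pb with 780 − 4·pb = 332, i.e. pb = 112.
s = ps − pb = 188 − 112 = 76.

Required subsidy s = £76 per unit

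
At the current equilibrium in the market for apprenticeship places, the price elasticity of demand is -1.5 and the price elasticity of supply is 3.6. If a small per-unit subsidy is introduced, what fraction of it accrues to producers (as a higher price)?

Producer share = 5/17

For a small subsidy around the equilibrium, the benefit split depends on the relative slopes, which at a point are proportional to the elasticities.
Buyer share = εs/(εs + |εd|) = 3.6/(3.6 + 1.5) = 12/17; seller share = |εd|/(εs + |εd|) = 5/17.
So producers capture 5/17 of the subsidy.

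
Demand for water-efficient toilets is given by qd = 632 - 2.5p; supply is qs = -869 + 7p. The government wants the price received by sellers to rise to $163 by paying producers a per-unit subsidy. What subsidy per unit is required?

Required subsidy s = $19 per unit

At a seller price of 163, quantity supplied is -869 + 7·163 = 272.
Buyers absorb 272 only when they pay pb with 632 − 2.5·pb = 272, i.e. pb = 144.
s = ps − pb = 163 − 144 = 19.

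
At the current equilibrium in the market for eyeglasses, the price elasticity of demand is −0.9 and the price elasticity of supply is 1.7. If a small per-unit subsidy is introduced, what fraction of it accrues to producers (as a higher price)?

For a small subsidy around the equilibrium, the benefit split depends on the relative slopes, which at a point are proportional to the elasticities.
Buyer share = εs/(εs + |εd|) = 1.7/(1.7 + 0.9) = 17/26; seller share = |εd|/(εs + |εd|) = 9/26.
So producers capture 9/26 of the subsidy.

Producer share = 9/26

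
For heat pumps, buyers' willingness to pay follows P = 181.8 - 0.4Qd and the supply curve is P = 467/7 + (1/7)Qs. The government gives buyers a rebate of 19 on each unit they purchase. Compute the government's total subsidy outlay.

Pre-subsidy: 181.8 - 0.4Q = 467/7 + (1/7)Q gives Q* = 212 and P* = 97.
With the rebate, buyers effectively pay Pb = Ps − 19, where Ps is the price sellers receive.
On the curves, Pb = 181.8 - 0.4Q and Ps = 467/7 + (1/7)Q; the wedge Ps − Pb = 19 gives 467/7 + (1/7)Q − (181.8 - 0.4Q) = 19, so Q' = 247.
Then Pb = 181.8 − 0.4·247 = 83 and Ps = 467/7 + (1/7)·247 = 102.
Government outlay = subsidy × quantity = 19 × 247 = 4693.

Government cost = 4693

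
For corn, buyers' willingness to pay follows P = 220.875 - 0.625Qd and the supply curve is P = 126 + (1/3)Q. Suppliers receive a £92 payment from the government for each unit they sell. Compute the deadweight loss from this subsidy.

Deadweight loss = £4416

Pre-subsidy: 220.875 - 0.625Q = 126 + (1/3)Q gives Q* = 99 and P* = 159.
With the subsidy, sellers receive Ps = Pb + 92 for each unit, where Pb is the price buyers pay.
On the curves, Pb = 220.875 - 0.625Q and Ps = 126 + (1/3)Q; the wedge Ps − Pb = 92 gives 126 + (1/3)Q − (220.875 - 0.625Q) = 92, so Q' = 195.
Then Pb = 220.875 − 0.625·195 = 99 and Ps = 126 + (1/3)·195 = 191.
The subsidy expands output by 195 − 99 = 96 past the efficient level; on those units the gap between marginal cost and willingness to pay runs from 0 up to 92.
DWL = ½ × 92 × 96 = 4416.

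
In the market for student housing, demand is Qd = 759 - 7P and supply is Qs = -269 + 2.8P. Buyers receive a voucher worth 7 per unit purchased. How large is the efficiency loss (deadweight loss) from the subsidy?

Pre-subsidy: 759 - 7P = -269 + 2.8P gives P* = 5140/49, Q* = 173/7.
With the rebate, buyers effectively pay Pb = Ps − 7, where Ps is the price sellers receive.
Demand in terms of Ps becomes Qd = 759 − 7(Ps − 7) = 808 - 7Ps. Setting this equal to supply: 808 - 7Ps = -269 + 2.8Ps, so Ps = 5385/49.
Buyers pay Pb = 5385/49 − 7 = 5042/49; Q' = -269 + 2.8·(5385/49) = 271/7.
The subsidy expands output by 271/7 − 173/7 = 14 past the efficient level; on those units the gap between marginal cost and willingness to pay runs from 0 up to 7.
DWL = ½ × 7 × 14 = 49.

Deadweight loss = 49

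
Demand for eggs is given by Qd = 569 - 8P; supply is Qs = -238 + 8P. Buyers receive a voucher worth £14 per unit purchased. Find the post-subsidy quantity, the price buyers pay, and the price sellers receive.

Pre-subsidy: 569 - 8P = -238 + 8P gives P* = 50.4375, Q* = 165.5.
With the rebate, buyers effectively pay Pb = Ps − 14, where Ps is the price sellers receive.
Demand in terms of Ps becomes Qd = 569 − 8(Ps − 14) = 681 - 8Ps. Setting this equal to supply: 681 - 8Ps = -238 + 8Ps, so Ps = 57.4375.
Buyers pay Pb = 57.4375 − 14 = 43.4375; Q' = -238 + 8·57.4375 = 221.5.

Q' = 221.5; buyers pay £43.4375; sellers receive £57.4375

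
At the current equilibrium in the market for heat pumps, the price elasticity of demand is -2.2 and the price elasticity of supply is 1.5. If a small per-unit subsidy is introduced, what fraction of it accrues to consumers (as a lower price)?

For a small subsidy around the equilibrium, the benefit split depends on the relative slopes, which at a point are proportional to the elasticities.
Buyer share = εs/(εs + |εd|) = 1.5/(1.5 + 2.2) = 15/37; seller share = |εd|/(εs + |εd|) = 22/37.

Consumer share = 15/37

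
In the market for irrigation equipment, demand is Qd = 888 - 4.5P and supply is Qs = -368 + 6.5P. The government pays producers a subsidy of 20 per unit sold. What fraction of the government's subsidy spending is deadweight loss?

DWL / government spending = 195/3134

Pre-subsidy: 888 - 4.5P = -368 + 6.5P gives P* = 1256/11, Q* = 4116/11.
With the subsidy, sellers receive Ps = Pb + 20 for each unit, where Pb is the price buyers pay.
Supply in terms of Pb becomes Qs = -368 + 6.5(Pb + 20) = -238 + 6.5Pb. Setting this equal to demand: 888 - 4.5Pb = -238 + 6.5Pb, so Pb = 1126/11.
Sellers receive Ps = 1126/11 + 20 = 1346/11; Q' = 888 − 4.5·(1126/11) = 4701/11.
ΔCS = ½(4116/11 + 4701/11)(1256/11 − 1126/11) = 573105/121; ΔPS = ½(4116/11 + 4701/11)(1346/11 − 1256/11) = 396765/121.
Government spending = 20 × 4701/11 = 94020/11.
DWL = ½ × 20 × (4701/11 − 4116/11) = 5850/11; fraction = (5850/11) / (94020/11) = 195/3134.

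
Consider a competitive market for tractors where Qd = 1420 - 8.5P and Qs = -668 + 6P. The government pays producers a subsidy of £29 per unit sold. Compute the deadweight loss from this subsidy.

Pre-subsidy: 1420 - 8.5P = -668 + 6P gives P* = 144, Q* = 196.
With the subsidy, sellers receive Ps = Pb + 29 for each unit, where Pb is the price buyers pay.
Supply in terms of Pb becomes Qs = -668 + 6(Pb + 29) = -494 + 6Pb. Setting this equal to demand: 1420 - 8.5Pb = -494 + 6Pb, so Pb = 132.
Sellers receive Ps = 132 + 29 = 161; Q' = 1420 − 8.5·132 = 298.
The subsidy expands output by 298 − 196 = 102 past the efficient level; on those units the gap between marginal cost and willingness to pay runs from 0 up to 29.
DWL = ½ × 29 × 102 = 1479.

Deadweight loss = £1479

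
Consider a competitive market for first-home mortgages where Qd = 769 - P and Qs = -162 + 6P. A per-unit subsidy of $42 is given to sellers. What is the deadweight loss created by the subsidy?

Pre-subsidy: 769 - P = -162 + 6P gives P* = 133, Q* = 636.
With the subsidy, sellers receive Ps = Pb + 42 for each unit, where Pb is the price buyers pay.
Supply in terms of Pb becomes Qs = -162 + 6(Pb + 42) = 90 + 6Pb. Setting this equal to demand: 769 - Pb = 90 + 6Pb, so Pb = 97.
Sellers receive Ps = 97 + 42 = 139; Q' = 769 − 1·97 = 672.
The subsidy expands output by 672 − 636 = 36 past the efficient level; on those units the gap between marginal cost and willingness to pay runs from 0 up to 42.
DWL = ½ × 42 × 36 = 756.

Deadweight loss = $756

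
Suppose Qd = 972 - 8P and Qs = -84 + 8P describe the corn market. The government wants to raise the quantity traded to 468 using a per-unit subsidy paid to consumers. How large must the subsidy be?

At Q = 468, invert demand for the buyer price: Pb = (972 − 468)/8 = 63; invert supply for the seller price: Ps = (468 − (-84))/8 = 69.
The subsidy must fill the gap: s = Ps − Pb = 69 − 63 = 6.

Required subsidy s = 6 per unit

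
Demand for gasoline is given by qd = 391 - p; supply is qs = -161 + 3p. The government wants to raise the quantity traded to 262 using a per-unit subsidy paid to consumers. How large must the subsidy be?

At q = 262, invert demand for the buyer price: pb = (391 − 262)/1 = 129; invert supply for the seller price: ps = (262 − (-161))/3 = 141.
The subsidy must fill the gap: s = ps − pb = 141 − 129 = 12.

Required subsidy s = 12 per unit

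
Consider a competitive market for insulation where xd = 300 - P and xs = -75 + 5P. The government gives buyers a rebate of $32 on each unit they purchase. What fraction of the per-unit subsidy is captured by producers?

Pre-subsidy: 300 - P = -75 + 5P gives P* = 62.5, x* = 237.5.
With the rebate, buyers effectively pay Pb = Ps − 32, where Ps is the price sellers receive.
Demand in terms of Ps becomes xd = 300 − 1(Ps − 32) = 332 - Ps. Setting this equal to supply: 332 - Ps = -75 + 5Ps, so Ps = 407/6.
Buyers pay Pb = 407/6 − 32 = 215/6; x' = -75 + 5·(407/6) = 1585/6.
Buyers' price falls by P* − Pb = 62.5 − 215/6 = 80/3; sellers' price rises by Ps − P* = 407/6 − 62.5 = 16/3.
So producers capture (16/3)/32 = 1/6 of each unit of subsidy.

Producer share = 1/6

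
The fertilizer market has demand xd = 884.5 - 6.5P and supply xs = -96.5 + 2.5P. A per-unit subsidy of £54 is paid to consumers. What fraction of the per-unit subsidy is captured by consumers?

Consumer share = 5/18

Pre-subsidy: 884.5 - 6.5P = -96.5 + 2.5P gives P* = 109, x* = 176.
With the rebate, buyers effectively pay Pb = Ps − 54, where Ps is the price sellers receive.
Demand in terms of Ps becomes xd = 884.5 − 6.5(Ps − 54) = 1235.5 - 6.5Ps. Setting this equal to supply: 1235.5 - 6.5Ps = -96.5 + 2.5Ps, so Ps = 148.
Buyers pay Pb = 148 − 54 = 94; x' = -96.5 + 2.5·148 = 273.5.
Buyers' price falls by P* − Pb = 109 − 94 = 15; sellers' price rises by Ps − P* = 148 − 109 = 39.
So consumers capture 15/54 = 5/18 of each unit of subsidy.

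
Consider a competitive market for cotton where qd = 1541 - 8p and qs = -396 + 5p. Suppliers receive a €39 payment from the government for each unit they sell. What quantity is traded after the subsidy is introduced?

q' = 469

Pre-subsidy: 1541 - 8p = -396 + 5p gives p* = 149, q* = 349.
With the subsidy, sellers receive ps = pb + 39 for each unit, where pb is the price buyers pay.
Supply in terms of pb becomes qs = -396 + 5(pb + 39) = -201 + 5pb. Setting this equal to demand: 1541 - 8pb = -201 + 5pb, so pb = 134.
Sellers receive ps = 134 + 39 = 173; q' = 1541 − 8·134 = 469.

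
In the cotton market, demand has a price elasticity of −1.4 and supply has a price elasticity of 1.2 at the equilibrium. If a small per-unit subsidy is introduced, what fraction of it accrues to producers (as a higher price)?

Producer share = 7/13

For a small subsidy around the equilibrium, the benefit split depends on the relative slopes, which at a point are proportional to the elasticities.
Buyer share = εs/(εs + |εd|) = 1.2/(1.2 + 1.4) = 6/13; seller share = |εd|/(εs + |εd|) = 7/13.
So producers capture 7/13 of the subsidy.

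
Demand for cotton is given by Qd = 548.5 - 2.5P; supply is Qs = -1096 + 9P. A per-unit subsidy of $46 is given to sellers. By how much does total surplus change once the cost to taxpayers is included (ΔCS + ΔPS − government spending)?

Pre-subsidy: 548.5 - 2.5P = -1096 + 9P gives P* = 143, Q* = 191.
With the subsidy, sellers receive Ps = Pb + 46 for each unit, where Pb is the price buyers pay.
Supply in terms of Pb becomes Qs = -1096 + 9(Pb + 46) = -682 + 9Pb. Setting this equal to demand: 548.5 - 2.5Pb = -682 + 9Pb, so Pb = 107.
Sellers receive Ps = 107 + 46 = 153; Q' = 548.5 − 2.5·107 = 281.
ΔCS = ½(191 + 281)(143 − 107) = 8496; ΔPS = ½(191 + 281)(153 − 143) = 2360.
Government spending = 46 × 281 = 12926.
Net change = 8496 + 2360 − 12926 = -2070. The loss equals the DWL triangle ½·46·90.

Net change in total surplus = -$2070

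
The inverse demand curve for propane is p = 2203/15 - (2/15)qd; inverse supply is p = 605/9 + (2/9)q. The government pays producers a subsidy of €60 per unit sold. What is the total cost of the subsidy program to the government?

Pre-subsidy: 2203/15 - (2/15)q = 605/9 + (2/9)q gives q* = 224 and p* = 117.
With the subsidy, sellers receive ps = pb + 60 for each unit, where pb is the price buyers pay.
On the curves, pb = 2203/15 - (2/15)q and ps = 605/9 + (2/9)q; the wedge ps − pb = 60 gives 605/9 + (2/9)q − (2203/15 - (2/15)q) = 60, so q' = 392.75.
Then pb = 2203/15 − (2/15)·392.75 = 94.5 and ps = 605/9 + (2/9)·392.75 = 154.5.
Government outlay = subsidy × quantity = 60 × 392.75 = 23565.

Government cost = €23565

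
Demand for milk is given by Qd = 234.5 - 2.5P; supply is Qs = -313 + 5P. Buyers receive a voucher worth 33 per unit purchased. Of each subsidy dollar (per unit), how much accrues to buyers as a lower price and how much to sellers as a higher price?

Pre-subsidy: 234.5 - 2.5P = -313 + 5P gives P* = 73, Q* = 52.
With the rebate, buyers effectively pay Pb = Ps − 33, where Ps is the price sellers receive.
Demand in terms of Ps becomes Qd = 234.5 − 2.5(Ps − 33) = 317 - 2.5Ps. Setting this equal to supply: 317 - 2.5Ps = -313 + 5Ps, so Ps = 84.
Buyers pay Pb = 84 − 33 = 51; Q' = -313 + 5·84 = 107.
Buyers' price falls by P* − Pb = 73 − 51 = 22; sellers' price rises by Ps − P* = 84 − 73 = 11.

Buyers gain 22 per unit; sellers gain 11 per unit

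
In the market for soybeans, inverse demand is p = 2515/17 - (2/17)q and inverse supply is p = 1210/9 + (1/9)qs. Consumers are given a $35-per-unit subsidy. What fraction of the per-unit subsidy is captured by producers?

Pre-subsidy: 2515/17 - (2/17)q = 1210/9 + (1/9)q gives q* = 59 and p* = 141.
With the rebate, buyers effectively pay pb = ps − 35, where ps is the price sellers receive.
On the curves, pb = 2515/17 - (2/17)q and ps = 1210/9 + (1/9)q; the wedge ps − pb = 35 gives 1210/9 + (1/9)q − (2515/17 - (2/17)q) = 35, so q' = 212.
Then pb = 2515/17 − (2/17)·212 = 123 and ps = 1210/9 + (1/9)·212 = 158.
Buyers' price falls by p* − pb = 141 − 123 = 18; sellers' price rises by ps − p* = 158 − 141 = 17.
So producers capture 17/35 = 17/35 of each unit of subsidy.

Producer share = 17/35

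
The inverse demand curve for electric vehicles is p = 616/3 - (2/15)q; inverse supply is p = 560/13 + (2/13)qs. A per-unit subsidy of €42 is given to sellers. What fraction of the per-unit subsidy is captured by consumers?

Consumer share = 13/28

Pre-subsidy: 616/3 - (2/15)q = 560/13 + (2/13)q gives q* = 565 and p* = 130.
With the subsidy, sellers receive ps = pb + 42 for each unit, where pb is the price buyers pay.
On the curves, pb = 616/3 - (2/15)q and ps = 560/13 + (2/13)q; the wedge ps − pb = 42 gives 560/13 + (2/13)q − (616/3 - (2/15)q) = 42, so q' = 711.25.
Then pb = 616/3 − (2/15)·711.25 = 110.5 and ps = 560/13 + (2/13)·711.25 = 152.5.
Buyers' price falls by p* − pb = 130 − 110.5 = 19.5; sellers' price rises by ps − p* = 152.5 − 130 = 22.5.
So consumers capture 19.5/42 = 13/28 of each unit of subsidy.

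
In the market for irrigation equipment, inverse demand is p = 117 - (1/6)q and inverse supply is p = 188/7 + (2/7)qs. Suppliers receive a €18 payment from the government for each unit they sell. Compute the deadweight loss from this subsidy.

Pre-subsidy: 117 - (1/6)q = 188/7 + (2/7)q gives q* = 3786/19 and p* = 1592/19.
With the subsidy, sellers receive ps = pb + 18 for each unit, where pb is the price buyers pay.
On the curves, pb = 117 - (1/6)q and ps = 188/7 + (2/7)q; the wedge ps − pb = 18 gives 188/7 + (2/7)q − (117 - (1/6)q) = 18, so q' = 4542/19.
Then pb = 117 − (1/6)·(4542/19) = 1466/19 and ps = 188/7 + (2/7)·(4542/19) = 1808/19.
The subsidy expands output by 4542/19 − 3786/19 = 756/19 past the efficient level; on those units the gap between marginal cost and willingness to pay runs from 0 up to 18.
DWL = ½ × 18 × 756/19 = 6804/19.

Deadweight loss = 6804/19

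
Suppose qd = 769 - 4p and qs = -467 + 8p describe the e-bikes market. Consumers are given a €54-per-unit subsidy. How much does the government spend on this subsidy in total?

Government cost = €27054

Pre-subsidy: 769 - 4p = -467 + 8p gives p* = 103, q* = 357.
With the rebate, buyers effectively pay pb = ps − 54, where ps is the price sellers receive.
Demand in terms of ps becomes qd = 769 − 4(ps − 54) = 985 - 4ps. Setting this equal to supply: 985 - 4ps = -467 + 8ps, so ps = 121.
Buyers pay pb = 121 − 54 = 67; q' = -467 + 8·121 = 501.
Government outlay = subsidy × quantity = 54 × 501 = 27054.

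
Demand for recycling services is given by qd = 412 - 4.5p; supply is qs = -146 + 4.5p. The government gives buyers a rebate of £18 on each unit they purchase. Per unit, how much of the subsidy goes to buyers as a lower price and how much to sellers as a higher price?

Buyers gain £9 per unit; sellers gain £9 per unit

Pre-subsidy: 412 - 4.5p = -146 + 4.5p gives p* = 62, q* = 133.
With the rebate, buyers effectively pay pb = ps − 18, where ps is the price sellers receive.
Demand in terms of ps becomes qd = 412 − 4.5(ps − 18) = 493 - 4.5ps. Setting this equal to supply: 493 - 4.5ps = -146 + 4.5ps, so ps = 71.
Buyers pay pb = 71 − 18 = 53; q' = -146 + 4.5·71 = 173.5.
Buyers' price falls by p* − pb = 62 − 53 = 9; sellers' price rises by ps − p* = 71 − 62 = 9.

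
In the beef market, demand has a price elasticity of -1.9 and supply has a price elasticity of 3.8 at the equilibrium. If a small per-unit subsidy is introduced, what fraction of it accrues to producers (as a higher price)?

Producer share = 1/3

For a small subsidy around the equilibrium, the benefit split depends on the relative slopes, which at a point are proportional to the elasticities.
Buyer share = εs/(εs + |εd|) = 3.8/(3.8 + 1.9) = 2/3; seller share = |εd|/(εs + |εd|) = 1/3.
So producers capture 1/3 of the subsidy.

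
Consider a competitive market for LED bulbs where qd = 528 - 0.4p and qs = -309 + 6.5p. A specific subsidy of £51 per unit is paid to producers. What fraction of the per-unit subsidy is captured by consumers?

Pre-subsidy: 528 - 0.4p = -309 + 6.5p gives p* = 2790/23, q* = 11028/23.
With the subsidy, sellers receive ps = pb + 51 for each unit, where pb is the price buyers pay.
Supply in terms of pb becomes qs = -309 + 6.5(pb + 51) = 22.5 + 6.5pb. Setting this equal to demand: 528 - 0.4pb = 22.5 + 6.5pb, so pb = 1685/23.
Sellers receive ps = 1685/23 + 51 = 2858/23; q' = 528 − 0.4·(1685/23) = 11470/23.
Buyers' price falls by p* − pb = 2790/23 − 1685/23 = 1105/23; sellers' price rises by ps − p* = 2858/23 − 2790/23 = 68/23.
So consumers capture (1105/23)/51 = 65/69 of each unit of subsidy.

Consumer share = 65/69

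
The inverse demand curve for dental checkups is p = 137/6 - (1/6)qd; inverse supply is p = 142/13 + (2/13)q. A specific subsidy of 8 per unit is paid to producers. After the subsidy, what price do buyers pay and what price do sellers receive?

Buyers pay 12.48; sellers receive 20.48

Pre-subsidy: 137/6 - (1/6)q = 142/13 + (2/13)q gives q* = 37.16 and p* = 16.64.
With the subsidy, sellers receive ps = pb + 8 for each unit, where pb is the price buyers pay.
On the curves, pb = 137/6 - (1/6)q and ps = 142/13 + (2/13)q; the wedge ps − pb = 8 gives 142/13 + (2/13)q − (137/6 - (1/6)q) = 8, so q' = 62.12.
Then pb = 137/6 − (1/6)·62.12 = 12.48 and ps = 142/13 + (2/13)·62.12 = 20.48.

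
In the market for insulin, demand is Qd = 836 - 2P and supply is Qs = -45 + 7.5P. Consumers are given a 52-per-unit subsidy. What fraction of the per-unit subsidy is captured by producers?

Pre-subsidy: 836 - 2P = -45 + 7.5P gives P* = 1762/19, Q* = 12360/19.
With the rebate, buyers effectively pay Pb = Ps − 52, where Ps is the price sellers receive.
Demand in terms of Ps becomes Qd = 836 − 2(Ps − 52) = 940 - 2Ps. Setting this equal to supply: 940 - 2Ps = -45 + 7.5Ps, so Ps = 1970/19.
Buyers pay Pb = 1970/19 − 52 = 982/19; Q' = -45 + 7.5·(1970/19) = 13920/19.
Buyers' price falls by P* − Pb = 1762/19 − 982/19 = 780/19; sellers' price rises by Ps − P* = 1970/19 − 1762/19 = 208/19.
So producers capture (208/19)/52 = 4/19 of each unit of subsidy.

Producer share = 4/19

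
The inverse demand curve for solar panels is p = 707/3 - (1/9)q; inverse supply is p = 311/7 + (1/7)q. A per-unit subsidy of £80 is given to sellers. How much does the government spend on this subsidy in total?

Government cost = £85440

Pre-subsidy: 707/3 - (1/9)q = 311/7 + (1/7)q gives q* = 753 and p* = 152.
With the subsidy, sellers receive ps = pb + 80 for each unit, where pb is the price buyers pay.
On the curves, pb = 707/3 - (1/9)q and ps = 311/7 + (1/7)q; the wedge ps − pb = 80 gives 311/7 + (1/7)q − (707/3 - (1/9)q) = 80, so q' = 1068.
Then pb = 707/3 − (1/9)·1068 = 117 and ps = 311/7 + (1/7)·1068 = 197.
Government outlay = subsidy × quantity = 80 × 1068 = 85440.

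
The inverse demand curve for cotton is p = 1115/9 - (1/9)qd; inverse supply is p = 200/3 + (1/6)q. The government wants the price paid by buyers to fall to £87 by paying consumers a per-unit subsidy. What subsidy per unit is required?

Required subsidy s = £35 per unit

At a buyer price of 87, quantity demanded is 1115 − 9·87 = 332.
Sellers supply 332 only when they receive ps = 200/3 + (1/6)·332 = 122.
s = ps − pb = 122 − 87 = 35.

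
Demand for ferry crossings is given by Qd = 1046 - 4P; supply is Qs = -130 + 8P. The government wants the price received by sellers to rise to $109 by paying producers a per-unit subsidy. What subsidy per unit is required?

Required subsidy s = $33 per unit

At a seller price of 109, quantity supplied is -130 + 8·109 = 742.
Buyers absorb 742 only when they pay Pb with 1046 − 4·Pb = 742, i.e. Pb = 76.
s = Ps − Pb = 109 − 76 = 33.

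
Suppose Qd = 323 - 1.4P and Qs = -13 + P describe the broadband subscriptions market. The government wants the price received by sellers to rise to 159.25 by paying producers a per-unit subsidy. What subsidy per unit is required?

Required subsidy s = 33 per unit

At a seller price of 159.25, quantity supplied is -13 + 1·159.25 = 146.25.
Buyers absorb 146.25 only when they pay Pb with 323 − 1.4·Pb = 146.25, i.e. Pb = 126.25.
s = Ps − Pb = 159.25 − 126.25 = 33.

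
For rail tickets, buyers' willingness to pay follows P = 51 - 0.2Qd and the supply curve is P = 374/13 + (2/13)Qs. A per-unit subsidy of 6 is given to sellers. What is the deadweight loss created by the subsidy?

Pre-subsidy: 51 - 0.2Q = 374/13 + (2/13)Q gives Q* = 1445/23 and P* = 884/23.
With the subsidy, sellers receive Ps = Pb + 6 for each unit, where Pb is the price buyers pay.
On the curves, Pb = 51 - 0.2Q and Ps = 374/13 + (2/13)Q; the wedge Ps − Pb = 6 gives 374/13 + (2/13)Q − (51 - 0.2Q) = 6, so Q' = 1835/23.
Then Pb = 51 − 0.2·(1835/23) = 806/23 and Ps = 374/13 + (2/13)·(1835/23) = 944/23.
The subsidy expands output by 1835/23 − 1445/23 = 390/23 past the efficient level; on those units the gap between marginal cost and willingness to pay runs from 0 up to 6.
DWL = ½ × 6 × 390/23 = 1170/23.

Deadweight loss = 1170/23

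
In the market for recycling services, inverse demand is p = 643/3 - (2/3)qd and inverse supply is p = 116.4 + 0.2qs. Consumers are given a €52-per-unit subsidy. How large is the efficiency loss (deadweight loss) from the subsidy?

Deadweight loss = €1560

Pre-subsidy: 643/3 - (2/3)q = 116.4 + 0.2q gives q* = 113 and p* = 139.
With the rebate, buyers effectively pay pb = ps − 52, where ps is the price sellers receive.
On the curves, pb = 643/3 - (2/3)q and ps = 116.4 + 0.2q; the wedge ps − pb = 52 gives 116.4 + 0.2q − (643/3 - (2/3)q) = 52, so q' = 173.
Then pb = 643/3 − (2/3)·173 = 99 and ps = 116.4 + 0.2·173 = 151.
The subsidy expands output by 173 − 113 = 60 past the efficient level; on those units the gap between marginal cost and willingness to pay runs from 0 up to 52.
DWL = ½ × 52 × 60 = 1560.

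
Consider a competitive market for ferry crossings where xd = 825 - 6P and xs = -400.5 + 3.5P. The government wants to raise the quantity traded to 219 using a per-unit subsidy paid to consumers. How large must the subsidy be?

Required subsidy s = 76 per unit

At x = 219, invert demand for the buyer price: Pb = (825 − 219)/6 = 101; invert supply for the seller price: Ps = (219 − (-400.5))/3.5 = 177.
The subsidy must fill the gap: s = Ps − Pb = 177 − 101 = 76.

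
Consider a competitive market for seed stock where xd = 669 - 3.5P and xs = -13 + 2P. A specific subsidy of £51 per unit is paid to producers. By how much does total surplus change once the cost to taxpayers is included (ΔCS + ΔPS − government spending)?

Pre-subsidy: 669 - 3.5P = -13 + 2P gives P* = 124, x* = 235.
With the subsidy, sellers receive Ps = Pb + 51 for each unit, where Pb is the price buyers pay.
Supply in terms of Pb becomes xs = -13 + 2(Pb + 51) = 89 + 2Pb. Setting this equal to demand: 669 - 3.5Pb = 89 + 2Pb, so Pb = 1160/11.
Sellers receive Ps = 1160/11 + 51 = 1721/11; x' = 669 − 3.5·(1160/11) = 3299/11.
ΔCS = ½(235 + 3299/11)(124 − 1160/11) = 600168/121; ΔPS = ½(235 + 3299/11)(1721/11 − 124) = 1050294/121.
Government spending = 51 × 3299/11 = 168249/11.
Net change = 600168/121 + 1050294/121 − 168249/11 = -18207/11. The loss equals the DWL triangle ½·51·714/11.

Net change in total surplus = -18207/11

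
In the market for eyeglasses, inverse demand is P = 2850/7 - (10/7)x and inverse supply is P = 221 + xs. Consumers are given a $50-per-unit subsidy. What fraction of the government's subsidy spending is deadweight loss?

DWL / government spending = 175/1653

Pre-subsidy: 2850/7 - (10/7)x = 221 + x gives x* = 1303/17 and P* = 5060/17.
With the rebate, buyers effectively pay Pb = Ps − 50, where Ps is the price sellers receive.
On the curves, Pb = 2850/7 - (10/7)x and Ps = 221 + x; the wedge Ps − Pb = 50 gives 221 + x − (2850/7 - (10/7)x) = 50, so x' = 1653/17.
Then Pb = 2850/7 − (10/7)·(1653/17) = 4560/17 and Ps = 221 + 1·(1653/17) = 5410/17.
ΔCS = ½(1303/17 + 1653/17)(5060/17 − 4560/17) = 739000/289; ΔPS = ½(1303/17 + 1653/17)(5410/17 − 5060/17) = 517300/289.
Government spending = 50 × 1653/17 = 82650/17.
DWL = ½ × 50 × (1653/17 − 1303/17) = 8750/17; fraction = (8750/17) / (82650/17) = 175/1653.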